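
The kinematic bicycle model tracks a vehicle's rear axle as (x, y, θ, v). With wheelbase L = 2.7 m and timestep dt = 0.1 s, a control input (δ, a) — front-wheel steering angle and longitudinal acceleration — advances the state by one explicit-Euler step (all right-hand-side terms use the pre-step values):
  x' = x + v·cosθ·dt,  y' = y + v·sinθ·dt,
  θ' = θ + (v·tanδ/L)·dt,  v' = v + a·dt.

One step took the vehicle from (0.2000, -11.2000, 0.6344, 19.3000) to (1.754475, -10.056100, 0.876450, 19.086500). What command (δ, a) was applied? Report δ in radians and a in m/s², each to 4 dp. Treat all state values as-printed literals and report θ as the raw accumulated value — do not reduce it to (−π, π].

δ = 0.3265, a = -2.1350

a = (v'−v)/dt = (-0.213500)/0.1 = -2.1350
Δθ = θ'−θ = 0.242050;  (v·dt/L) = 19.3000·0.1/2.7 = 0.714815
tan δ = Δθ·L/(v·dt) = 0.338619  →  δ = 0.3265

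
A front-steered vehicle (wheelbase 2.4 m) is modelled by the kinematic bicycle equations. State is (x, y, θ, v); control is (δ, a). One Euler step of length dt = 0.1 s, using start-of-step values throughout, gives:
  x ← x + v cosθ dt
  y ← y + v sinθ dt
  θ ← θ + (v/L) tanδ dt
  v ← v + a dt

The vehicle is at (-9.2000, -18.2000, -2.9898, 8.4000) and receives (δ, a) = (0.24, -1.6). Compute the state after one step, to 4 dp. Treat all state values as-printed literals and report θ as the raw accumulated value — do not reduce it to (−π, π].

(-10.0303, -18.3270, -2.9041, 8.2400)

x' = -9.2000 + 8.4000·cos(-2.9898)·0.1 = -10.0303
y' = -18.2000 + 8.4000·sin(-2.9898)·0.1 = -18.3270
θ' = -2.9898 + (8.4000/2.4)·tan(0.24)·0.1 = -2.9041
v' = 8.4000 − 1.6000·0.1 = 8.2400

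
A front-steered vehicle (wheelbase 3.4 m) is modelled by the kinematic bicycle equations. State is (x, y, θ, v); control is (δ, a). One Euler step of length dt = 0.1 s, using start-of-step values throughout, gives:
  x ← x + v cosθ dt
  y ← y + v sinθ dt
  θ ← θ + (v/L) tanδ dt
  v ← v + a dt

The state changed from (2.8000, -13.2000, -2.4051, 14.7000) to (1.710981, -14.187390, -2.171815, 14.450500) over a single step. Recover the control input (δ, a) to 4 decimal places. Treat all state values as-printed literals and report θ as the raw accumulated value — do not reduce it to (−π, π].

δ = 0.4948, a = -2.4950

a = (v'−v)/dt = (-0.249500)/0.1 = -2.4950
Δθ = θ'−θ = 0.233285;  (v·dt/L) = 14.7000·0.1/3.4 = 0.432353
tan δ = Δθ·L/(v·dt) = 0.539571  →  δ = 0.4948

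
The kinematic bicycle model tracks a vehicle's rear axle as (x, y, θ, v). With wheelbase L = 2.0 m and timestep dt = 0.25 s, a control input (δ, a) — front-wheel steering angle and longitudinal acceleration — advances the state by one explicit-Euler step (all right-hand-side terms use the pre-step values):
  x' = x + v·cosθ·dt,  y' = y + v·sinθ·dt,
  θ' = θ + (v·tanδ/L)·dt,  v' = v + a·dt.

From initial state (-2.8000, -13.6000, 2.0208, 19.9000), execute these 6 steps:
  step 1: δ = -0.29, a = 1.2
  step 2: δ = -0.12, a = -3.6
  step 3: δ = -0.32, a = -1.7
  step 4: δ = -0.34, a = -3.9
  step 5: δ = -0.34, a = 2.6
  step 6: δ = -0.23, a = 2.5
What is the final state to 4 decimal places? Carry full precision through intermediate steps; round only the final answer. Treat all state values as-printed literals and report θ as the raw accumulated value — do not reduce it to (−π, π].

(7.9366, -6.8223, -1.9944, 19.1750)

after step 1 (δ=-0.29, a=1.2): (-4.963970, -9.120284, 1.278498, 20.200000)
after step 2 (δ=-0.12, a=-3.6): (-3.508794, -4.284483, 0.974035, 19.300000)
after step 3 (δ=-0.32, a=-1.7): (-0.797307, -0.293436, 0.174558, 18.875000)
after step 4 (δ=-0.34, a=-3.9): (3.849734, 0.526085, -0.660040, 17.900000)
after step 5 (δ=-0.34, a=2.6): (7.384840, -2.217752, -1.451526, 18.550000)
after step 6 (δ=-0.23, a=2.5): (7.936647, -6.822306, -1.994446, 19.175000)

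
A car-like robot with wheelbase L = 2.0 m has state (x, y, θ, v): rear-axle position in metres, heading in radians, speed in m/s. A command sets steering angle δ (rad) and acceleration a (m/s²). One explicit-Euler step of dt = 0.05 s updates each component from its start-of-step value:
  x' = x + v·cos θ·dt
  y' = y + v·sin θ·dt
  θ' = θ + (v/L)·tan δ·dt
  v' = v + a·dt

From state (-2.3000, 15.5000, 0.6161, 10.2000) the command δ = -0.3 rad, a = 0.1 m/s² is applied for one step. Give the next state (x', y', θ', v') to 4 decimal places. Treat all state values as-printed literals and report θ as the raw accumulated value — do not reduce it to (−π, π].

x' = -2.3000 + 10.2000·cos(0.6161)·0.05 = -1.8838
y' = 15.5000 + 10.2000·sin(0.6161)·0.05 = 15.7947
θ' = 0.6161 + (10.2000/2.0)·tan(-0.3)·0.05 = 0.5372
v' = 10.2000 + 0.1000·0.05 = 10.2050

(-1.8838, 15.7947, 0.5372, 10.2050)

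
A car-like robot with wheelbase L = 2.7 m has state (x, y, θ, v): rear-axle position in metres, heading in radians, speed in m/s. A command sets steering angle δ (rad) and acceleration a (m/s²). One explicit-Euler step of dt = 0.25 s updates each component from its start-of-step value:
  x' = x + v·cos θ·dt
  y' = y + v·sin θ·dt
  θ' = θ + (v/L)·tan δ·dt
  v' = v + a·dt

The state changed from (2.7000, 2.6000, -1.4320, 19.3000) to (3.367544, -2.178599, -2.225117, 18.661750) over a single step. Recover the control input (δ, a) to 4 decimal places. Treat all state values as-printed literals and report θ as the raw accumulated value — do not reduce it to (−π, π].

δ = -0.4177, a = -2.5530

a = (v'−v)/dt = (-0.638250)/0.25 = -2.5530
Δθ = θ'−θ = -0.793117;  (v·dt/L) = 19.3000·0.25/2.7 = 1.787037
tan δ = Δθ·L/(v·dt) = -0.443817  →  δ = -0.4177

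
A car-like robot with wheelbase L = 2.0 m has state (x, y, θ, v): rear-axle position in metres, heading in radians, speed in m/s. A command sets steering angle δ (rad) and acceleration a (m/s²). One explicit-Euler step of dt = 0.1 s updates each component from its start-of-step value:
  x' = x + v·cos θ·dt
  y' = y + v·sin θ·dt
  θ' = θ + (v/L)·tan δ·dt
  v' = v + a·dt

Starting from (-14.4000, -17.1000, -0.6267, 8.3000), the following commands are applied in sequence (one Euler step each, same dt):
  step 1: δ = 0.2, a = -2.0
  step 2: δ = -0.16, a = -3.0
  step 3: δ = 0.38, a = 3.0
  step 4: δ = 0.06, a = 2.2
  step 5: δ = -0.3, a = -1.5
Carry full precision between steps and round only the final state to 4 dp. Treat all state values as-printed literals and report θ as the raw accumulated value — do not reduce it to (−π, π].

(-10.9082, -19.1496, -0.5565, 8.1700)

after step 1 (δ=0.2, a=-2.0): (-13.727727, -17.586774, -0.542575, 8.100000)
after step 2 (δ=-0.16, a=-3.0): (-13.034058, -18.005012, -0.607934, 7.800000)
after step 3 (δ=0.38, a=3.0): (-12.393811, -18.450527, -0.452163, 8.100000)
after step 4 (δ=0.06, a=2.2): (-11.665212, -18.804426, -0.427834, 8.320000)
after step 5 (δ=-0.3, a=-1.5): (-10.908203, -19.149624, -0.556518, 8.170000)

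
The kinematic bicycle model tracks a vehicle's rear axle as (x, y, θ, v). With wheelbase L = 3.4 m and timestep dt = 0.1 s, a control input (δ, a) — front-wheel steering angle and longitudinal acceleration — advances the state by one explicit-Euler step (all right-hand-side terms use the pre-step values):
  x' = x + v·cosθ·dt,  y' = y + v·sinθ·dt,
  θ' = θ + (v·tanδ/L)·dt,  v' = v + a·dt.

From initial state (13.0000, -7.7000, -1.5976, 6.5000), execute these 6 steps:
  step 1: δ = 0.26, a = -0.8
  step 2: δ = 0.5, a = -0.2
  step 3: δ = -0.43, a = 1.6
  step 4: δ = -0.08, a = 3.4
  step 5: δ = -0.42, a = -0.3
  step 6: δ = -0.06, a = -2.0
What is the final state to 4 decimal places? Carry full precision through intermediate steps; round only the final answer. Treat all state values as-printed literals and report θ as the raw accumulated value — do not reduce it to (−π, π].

(13.0788, -11.6572, -1.6482, 6.6700)

after step 1 (δ=0.26, a=-0.8): (12.982580, -8.349767, -1.546743, 6.420000)
after step 2 (δ=0.5, a=-0.2): (12.998020, -8.991581, -1.443588, 6.400000)
after step 3 (δ=-0.43, a=1.6): (13.079214, -9.626410, -1.529917, 6.560000)
after step 4 (δ=-0.08, a=3.4): (13.106024, -10.281862, -1.545385, 6.900000)
after step 5 (δ=-0.42, a=-0.3): (13.123556, -10.971639, -1.636013, 6.870000)
after step 6 (δ=-0.06, a=-2.0): (13.078783, -11.657178, -1.648151, 6.670000)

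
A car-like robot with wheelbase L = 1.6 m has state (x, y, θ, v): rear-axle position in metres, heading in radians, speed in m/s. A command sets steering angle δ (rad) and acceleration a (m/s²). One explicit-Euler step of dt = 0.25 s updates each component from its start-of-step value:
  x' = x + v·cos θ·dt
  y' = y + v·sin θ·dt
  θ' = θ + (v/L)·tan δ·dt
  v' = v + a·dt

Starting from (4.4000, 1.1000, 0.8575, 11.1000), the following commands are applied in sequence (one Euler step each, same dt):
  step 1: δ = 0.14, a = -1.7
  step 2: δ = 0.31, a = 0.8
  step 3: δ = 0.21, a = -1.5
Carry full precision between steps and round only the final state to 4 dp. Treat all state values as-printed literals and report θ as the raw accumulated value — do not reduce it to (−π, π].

(7.2440, 8.2921, 1.9984, 10.5000)

after step 1 (δ=0.14, a=-1.7): (6.215766, 3.198480, 1.101911, 10.675000)
after step 2 (δ=0.31, a=0.8): (7.421752, 5.579199, 1.636208, 10.875000)
after step 3 (δ=0.21, a=-1.5): (7.244042, 8.292135, 1.998383, 10.500000)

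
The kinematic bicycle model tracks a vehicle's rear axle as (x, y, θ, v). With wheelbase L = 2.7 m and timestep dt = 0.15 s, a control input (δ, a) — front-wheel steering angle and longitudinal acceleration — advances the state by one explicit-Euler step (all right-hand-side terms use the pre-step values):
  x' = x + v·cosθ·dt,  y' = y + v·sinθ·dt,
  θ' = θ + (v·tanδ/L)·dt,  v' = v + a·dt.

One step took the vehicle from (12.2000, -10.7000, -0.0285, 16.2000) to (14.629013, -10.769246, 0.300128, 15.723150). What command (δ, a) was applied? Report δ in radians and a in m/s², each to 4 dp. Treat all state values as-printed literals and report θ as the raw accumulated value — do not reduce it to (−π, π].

δ = 0.3501, a = -3.1790

a = (v'−v)/dt = (-0.476850)/0.15 = -3.1790
Δθ = θ'−θ = 0.328628;  (v·dt/L) = 16.2000·0.15/2.7 = 0.900000
tan δ = Δθ·L/(v·dt) = 0.365142  →  δ = 0.3501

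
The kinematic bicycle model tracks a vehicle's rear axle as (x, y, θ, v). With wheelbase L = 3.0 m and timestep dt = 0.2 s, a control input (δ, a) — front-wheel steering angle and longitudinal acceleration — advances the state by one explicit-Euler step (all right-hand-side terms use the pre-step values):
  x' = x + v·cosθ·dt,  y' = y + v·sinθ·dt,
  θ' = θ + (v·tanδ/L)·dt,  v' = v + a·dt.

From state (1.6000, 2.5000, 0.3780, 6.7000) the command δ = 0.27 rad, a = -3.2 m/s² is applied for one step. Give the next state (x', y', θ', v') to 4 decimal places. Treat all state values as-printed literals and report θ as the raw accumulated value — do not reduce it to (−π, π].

(2.8454, 2.9945, 0.5016, 6.0600)

x' = 1.6000 + 6.7000·cos(0.3780)·0.2 = 2.8454
y' = 2.5000 + 6.7000·sin(0.3780)·0.2 = 2.9945
θ' = 0.3780 + (6.7000/3.0)·tan(0.27)·0.2 = 0.5016
v' = 6.7000 − 3.2000·0.2 = 6.0600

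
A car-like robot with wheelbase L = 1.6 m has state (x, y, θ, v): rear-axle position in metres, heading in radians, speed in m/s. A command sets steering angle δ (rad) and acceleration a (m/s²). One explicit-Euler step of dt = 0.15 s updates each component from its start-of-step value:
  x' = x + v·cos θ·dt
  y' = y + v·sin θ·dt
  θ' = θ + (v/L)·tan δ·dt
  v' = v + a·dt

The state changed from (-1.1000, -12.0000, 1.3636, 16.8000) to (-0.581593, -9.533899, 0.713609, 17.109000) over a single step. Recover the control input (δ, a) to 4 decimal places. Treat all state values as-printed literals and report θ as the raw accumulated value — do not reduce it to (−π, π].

a = (v'−v)/dt = (0.309000)/0.15 = 2.0600
Δθ = θ'−θ = -0.649991;  (v·dt/L) = 16.8000·0.15/1.6 = 1.575000
tan δ = Δθ·L/(v·dt) = -0.412693  →  δ = -0.3914

δ = -0.3914, a = 2.0600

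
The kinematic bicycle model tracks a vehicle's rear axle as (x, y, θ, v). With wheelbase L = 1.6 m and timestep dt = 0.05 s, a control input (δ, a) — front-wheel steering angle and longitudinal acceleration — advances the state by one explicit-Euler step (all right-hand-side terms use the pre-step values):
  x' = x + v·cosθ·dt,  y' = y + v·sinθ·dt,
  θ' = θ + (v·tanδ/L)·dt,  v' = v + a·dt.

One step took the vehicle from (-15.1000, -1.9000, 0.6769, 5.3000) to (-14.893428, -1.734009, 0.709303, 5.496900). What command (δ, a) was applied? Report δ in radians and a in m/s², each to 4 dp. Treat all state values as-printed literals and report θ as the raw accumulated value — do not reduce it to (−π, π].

δ = 0.1932, a = 3.9380

a = (v'−v)/dt = (0.196900)/0.05 = 3.9380
Δθ = θ'−θ = 0.032403;  (v·dt/L) = 5.3000·0.05/1.6 = 0.165625
tan δ = Δθ·L/(v·dt) = 0.195641  →  δ = 0.1932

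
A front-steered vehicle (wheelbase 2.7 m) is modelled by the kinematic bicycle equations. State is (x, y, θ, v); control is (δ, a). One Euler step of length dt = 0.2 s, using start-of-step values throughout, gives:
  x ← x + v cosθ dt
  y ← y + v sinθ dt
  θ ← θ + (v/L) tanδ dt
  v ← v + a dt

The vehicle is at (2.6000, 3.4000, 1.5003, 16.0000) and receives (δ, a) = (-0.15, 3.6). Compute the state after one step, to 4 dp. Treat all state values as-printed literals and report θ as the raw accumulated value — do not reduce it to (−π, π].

(2.8254, 6.5921, 1.3212, 16.7200)

x' = 2.6000 + 16.0000·cos(1.5003)·0.2 = 2.8254
y' = 3.4000 + 16.0000·sin(1.5003)·0.2 = 6.5921
θ' = 1.5003 + (16.0000/2.7)·tan(-0.15)·0.2 = 1.3212
v' = 16.0000 + 3.6000·0.2 = 16.7200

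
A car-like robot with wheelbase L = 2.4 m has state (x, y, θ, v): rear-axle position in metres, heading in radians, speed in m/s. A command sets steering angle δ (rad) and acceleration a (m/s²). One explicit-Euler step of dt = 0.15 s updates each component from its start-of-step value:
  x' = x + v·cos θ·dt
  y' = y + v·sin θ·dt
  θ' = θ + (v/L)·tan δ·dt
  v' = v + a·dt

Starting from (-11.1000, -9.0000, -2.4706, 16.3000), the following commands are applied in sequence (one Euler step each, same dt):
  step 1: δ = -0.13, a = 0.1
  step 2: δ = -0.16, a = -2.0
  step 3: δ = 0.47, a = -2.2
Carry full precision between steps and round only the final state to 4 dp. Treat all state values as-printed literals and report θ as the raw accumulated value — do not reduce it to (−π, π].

(-17.3536, -12.6498, -2.2599, 15.6850)

after step 1 (δ=-0.13, a=0.1): (-13.014936, -10.520212, -2.603789, 16.315000)
after step 2 (δ=-0.16, a=-2.0): (-15.116721, -11.773819, -2.768345, 16.015000)
after step 3 (δ=0.47, a=-2.2): (-17.353572, -12.649778, -2.259903, 15.685000)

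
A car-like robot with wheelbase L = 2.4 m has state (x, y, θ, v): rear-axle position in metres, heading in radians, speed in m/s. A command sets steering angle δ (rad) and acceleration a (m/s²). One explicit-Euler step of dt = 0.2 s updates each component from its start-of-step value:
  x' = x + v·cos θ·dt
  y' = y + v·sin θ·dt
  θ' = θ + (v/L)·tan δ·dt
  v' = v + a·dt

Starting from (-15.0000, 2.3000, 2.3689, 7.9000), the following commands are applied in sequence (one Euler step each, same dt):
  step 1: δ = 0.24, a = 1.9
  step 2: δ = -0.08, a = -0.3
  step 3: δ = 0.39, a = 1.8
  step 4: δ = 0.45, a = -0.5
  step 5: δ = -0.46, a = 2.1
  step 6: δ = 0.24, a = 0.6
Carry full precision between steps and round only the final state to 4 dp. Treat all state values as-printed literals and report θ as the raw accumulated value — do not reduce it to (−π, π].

(-23.7100, 6.7602, 2.9330, 9.0200)

after step 1 (δ=0.24, a=1.9): (-16.131333, 3.402944, 2.530005, 8.280000)
after step 2 (δ=-0.08, a=-0.3): (-17.487163, 4.353766, 2.474687, 8.220000)
after step 3 (δ=0.39, a=1.8): (-18.778918, 5.370675, 2.756260, 8.580000)
after step 4 (δ=0.45, a=-0.5): (-20.369090, 6.015664, 3.101644, 8.480000)
after step 5 (δ=-0.46, a=2.1): (-22.063737, 6.083398, 2.751527, 8.900000)
after step 6 (δ=0.24, a=0.6): (-23.710030, 6.760242, 2.933025, 9.020000)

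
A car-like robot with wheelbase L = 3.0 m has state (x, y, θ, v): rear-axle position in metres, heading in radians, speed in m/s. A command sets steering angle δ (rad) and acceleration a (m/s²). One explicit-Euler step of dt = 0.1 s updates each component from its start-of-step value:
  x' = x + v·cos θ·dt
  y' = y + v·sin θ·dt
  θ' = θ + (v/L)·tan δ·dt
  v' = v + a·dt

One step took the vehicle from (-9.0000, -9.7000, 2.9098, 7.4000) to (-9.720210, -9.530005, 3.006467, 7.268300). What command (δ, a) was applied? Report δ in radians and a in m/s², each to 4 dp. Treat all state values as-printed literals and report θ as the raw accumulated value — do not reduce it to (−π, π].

a = (v'−v)/dt = (-0.131700)/0.1 = -1.3170
Δθ = θ'−θ = 0.096667;  (v·dt/L) = 7.4000·0.1/3.0 = 0.246667
tan δ = Δθ·L/(v·dt) = 0.391893  →  δ = 0.3735

δ = 0.3735, a = -1.3170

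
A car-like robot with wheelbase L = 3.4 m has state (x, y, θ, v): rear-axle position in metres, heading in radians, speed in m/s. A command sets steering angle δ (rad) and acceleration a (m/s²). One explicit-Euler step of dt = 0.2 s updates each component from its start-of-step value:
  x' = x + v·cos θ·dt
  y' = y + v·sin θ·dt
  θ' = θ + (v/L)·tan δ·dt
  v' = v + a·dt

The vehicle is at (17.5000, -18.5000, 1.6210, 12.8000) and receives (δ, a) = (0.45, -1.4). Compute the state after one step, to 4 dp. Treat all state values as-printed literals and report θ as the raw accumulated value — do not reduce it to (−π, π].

(17.3715, -15.9432, 1.9847, 12.5200)

x' = 17.5000 + 12.8000·cos(1.6210)·0.2 = 17.3715
y' = -18.5000 + 12.8000·sin(1.6210)·0.2 = -15.9432
θ' = 1.6210 + (12.8000/3.4)·tan(0.45)·0.2 = 1.9847
v' = 12.8000 − 1.4000·0.2 = 12.5200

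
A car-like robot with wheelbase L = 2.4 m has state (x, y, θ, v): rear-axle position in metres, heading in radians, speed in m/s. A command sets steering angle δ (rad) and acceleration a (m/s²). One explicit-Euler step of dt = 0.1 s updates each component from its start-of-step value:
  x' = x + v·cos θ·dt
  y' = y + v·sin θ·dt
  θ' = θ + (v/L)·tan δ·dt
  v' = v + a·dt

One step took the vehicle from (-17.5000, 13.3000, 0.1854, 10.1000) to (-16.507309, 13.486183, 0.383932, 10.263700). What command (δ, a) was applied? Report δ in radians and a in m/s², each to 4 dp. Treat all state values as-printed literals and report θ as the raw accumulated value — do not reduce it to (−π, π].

a = (v'−v)/dt = (0.163700)/0.1 = 1.6370
Δθ = θ'−θ = 0.198532;  (v·dt/L) = 10.1000·0.1/2.4 = 0.420833
tan δ = Δθ·L/(v·dt) = 0.471759  →  δ = 0.4408

δ = 0.4408, a = 1.6370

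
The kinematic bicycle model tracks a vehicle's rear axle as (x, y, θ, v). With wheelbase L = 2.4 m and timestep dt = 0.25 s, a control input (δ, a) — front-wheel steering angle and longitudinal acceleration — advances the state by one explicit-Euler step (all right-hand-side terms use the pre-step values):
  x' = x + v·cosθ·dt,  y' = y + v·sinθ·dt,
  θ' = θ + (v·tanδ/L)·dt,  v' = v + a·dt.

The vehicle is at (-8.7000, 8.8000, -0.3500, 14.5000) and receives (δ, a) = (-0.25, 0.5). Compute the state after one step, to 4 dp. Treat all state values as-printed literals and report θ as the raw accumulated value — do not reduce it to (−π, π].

x' = -8.7000 + 14.5000·cos(-0.3500)·0.25 = -5.2948
y' = 8.8000 + 14.5000·sin(-0.3500)·0.25 = 7.5570
θ' = -0.3500 + (14.5000/2.4)·tan(-0.25)·0.25 = -0.7357
v' = 14.5000 + 0.5000·0.25 = 14.6250

(-5.2948, 7.5570, -0.7357, 14.6250)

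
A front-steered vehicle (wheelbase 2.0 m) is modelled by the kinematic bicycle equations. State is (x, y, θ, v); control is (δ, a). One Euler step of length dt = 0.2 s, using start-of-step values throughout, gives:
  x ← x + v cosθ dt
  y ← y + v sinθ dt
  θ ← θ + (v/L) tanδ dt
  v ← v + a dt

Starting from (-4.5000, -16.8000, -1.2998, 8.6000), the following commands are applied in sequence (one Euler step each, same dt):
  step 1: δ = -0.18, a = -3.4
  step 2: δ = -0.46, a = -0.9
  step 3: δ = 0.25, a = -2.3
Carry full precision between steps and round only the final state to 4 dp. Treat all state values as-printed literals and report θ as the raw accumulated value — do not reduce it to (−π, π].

(-4.2833, -21.5195, -1.6511, 7.2800)

after step 1 (δ=-0.18, a=-3.4): (-4.039571, -18.457228, -1.456294, 7.920000)
after step 2 (δ=-0.46, a=-0.9): (-3.858595, -20.030856, -1.848689, 7.740000)
after step 3 (δ=0.25, a=-2.3): (-4.283257, -21.519468, -1.651055, 7.280000)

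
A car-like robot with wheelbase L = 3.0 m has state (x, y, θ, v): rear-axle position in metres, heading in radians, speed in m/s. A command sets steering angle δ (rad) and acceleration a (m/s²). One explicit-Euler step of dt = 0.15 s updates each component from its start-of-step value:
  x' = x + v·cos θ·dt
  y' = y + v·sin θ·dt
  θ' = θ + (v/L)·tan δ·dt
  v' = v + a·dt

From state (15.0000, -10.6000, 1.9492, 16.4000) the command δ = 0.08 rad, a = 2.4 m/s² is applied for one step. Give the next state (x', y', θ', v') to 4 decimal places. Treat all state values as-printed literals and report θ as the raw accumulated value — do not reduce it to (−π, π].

x' = 15.0000 + 16.4000·cos(1.9492)·0.15 = 14.0912
y' = -10.6000 + 16.4000·sin(1.9492)·0.15 = -8.3140
θ' = 1.9492 + (16.4000/3.0)·tan(0.08)·0.15 = 2.0149
v' = 16.4000 + 2.4000·0.15 = 16.7600

(14.0912, -8.3140, 2.0149, 16.7600)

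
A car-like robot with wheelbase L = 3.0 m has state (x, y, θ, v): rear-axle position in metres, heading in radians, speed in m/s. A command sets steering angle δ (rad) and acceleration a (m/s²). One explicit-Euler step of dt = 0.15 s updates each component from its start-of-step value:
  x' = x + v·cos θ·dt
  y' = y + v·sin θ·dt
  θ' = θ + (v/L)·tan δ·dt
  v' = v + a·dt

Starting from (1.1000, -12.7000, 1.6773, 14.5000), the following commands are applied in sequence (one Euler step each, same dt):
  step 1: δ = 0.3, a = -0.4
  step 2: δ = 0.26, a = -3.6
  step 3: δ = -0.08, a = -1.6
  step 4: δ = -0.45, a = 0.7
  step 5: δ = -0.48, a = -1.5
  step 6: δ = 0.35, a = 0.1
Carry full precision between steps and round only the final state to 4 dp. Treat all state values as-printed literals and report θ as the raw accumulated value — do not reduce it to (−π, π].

(-1.6354, -0.8259, 1.5968, 13.5550)

after step 1 (δ=0.3, a=-0.4): (0.868792, -10.537324, 1.901569, 14.440000)
after step 2 (δ=0.26, a=-3.6): (0.165332, -8.488739, 2.093636, 13.900000)
after step 3 (δ=-0.08, a=-1.6): (-0.875797, -6.682285, 2.037917, 13.660000)
after step 4 (δ=-0.45, a=0.7): (-1.798498, -4.852798, 1.707991, 13.765000)
after step 5 (δ=-0.48, a=-1.5): (-2.080883, -2.807449, 1.349680, 13.540000)
after step 6 (δ=0.35, a=0.1): (-1.635447, -0.825897, 1.596805, 13.555000)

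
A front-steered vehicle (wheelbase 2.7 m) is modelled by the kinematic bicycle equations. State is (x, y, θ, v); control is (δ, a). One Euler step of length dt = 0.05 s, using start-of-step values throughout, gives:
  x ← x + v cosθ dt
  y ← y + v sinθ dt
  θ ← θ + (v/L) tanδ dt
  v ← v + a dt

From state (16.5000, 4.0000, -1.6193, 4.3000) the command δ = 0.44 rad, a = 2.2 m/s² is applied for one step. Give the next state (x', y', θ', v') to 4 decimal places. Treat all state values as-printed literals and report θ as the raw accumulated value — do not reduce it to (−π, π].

(16.4896, 3.7853, -1.5818, 4.4100)

x' = 16.5000 + 4.3000·cos(-1.6193)·0.05 = 16.4896
y' = 4.0000 + 4.3000·sin(-1.6193)·0.05 = 3.7853
θ' = -1.6193 + (4.3000/2.7)·tan(0.44)·0.05 = -1.5818
v' = 4.3000 + 2.2000·0.05 = 4.4100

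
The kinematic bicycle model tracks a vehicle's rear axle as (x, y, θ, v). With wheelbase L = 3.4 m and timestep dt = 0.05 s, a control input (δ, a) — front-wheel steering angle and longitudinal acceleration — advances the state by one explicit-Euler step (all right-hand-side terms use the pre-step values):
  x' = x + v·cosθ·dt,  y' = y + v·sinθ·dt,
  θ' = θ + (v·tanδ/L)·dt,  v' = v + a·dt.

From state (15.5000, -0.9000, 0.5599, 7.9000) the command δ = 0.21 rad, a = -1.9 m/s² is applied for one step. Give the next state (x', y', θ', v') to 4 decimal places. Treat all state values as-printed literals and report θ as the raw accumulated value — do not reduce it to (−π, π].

(15.8347, -0.6902, 0.5847, 7.8050)

x' = 15.5000 + 7.9000·cos(0.5599)·0.05 = 15.8347
y' = -0.9000 + 7.9000·sin(0.5599)·0.05 = -0.6902
θ' = 0.5599 + (7.9000/3.4)·tan(0.21)·0.05 = 0.5847
v' = 7.9000 − 1.9000·0.05 = 7.8050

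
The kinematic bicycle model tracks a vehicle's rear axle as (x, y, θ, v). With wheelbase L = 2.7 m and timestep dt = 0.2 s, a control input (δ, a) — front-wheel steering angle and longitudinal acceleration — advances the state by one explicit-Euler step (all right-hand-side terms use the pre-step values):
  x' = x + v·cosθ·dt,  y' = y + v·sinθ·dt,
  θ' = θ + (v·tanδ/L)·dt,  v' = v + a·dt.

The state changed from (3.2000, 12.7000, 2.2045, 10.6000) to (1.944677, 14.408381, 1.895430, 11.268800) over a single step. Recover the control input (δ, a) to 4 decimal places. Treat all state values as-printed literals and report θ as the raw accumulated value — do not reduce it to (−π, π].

δ = -0.3750, a = 3.3440

a = (v'−v)/dt = (0.668800)/0.2 = 3.3440
Δθ = θ'−θ = -0.309070;  (v·dt/L) = 10.6000·0.2/2.7 = 0.785185
tan δ = Δθ·L/(v·dt) = -0.393627  →  δ = -0.3750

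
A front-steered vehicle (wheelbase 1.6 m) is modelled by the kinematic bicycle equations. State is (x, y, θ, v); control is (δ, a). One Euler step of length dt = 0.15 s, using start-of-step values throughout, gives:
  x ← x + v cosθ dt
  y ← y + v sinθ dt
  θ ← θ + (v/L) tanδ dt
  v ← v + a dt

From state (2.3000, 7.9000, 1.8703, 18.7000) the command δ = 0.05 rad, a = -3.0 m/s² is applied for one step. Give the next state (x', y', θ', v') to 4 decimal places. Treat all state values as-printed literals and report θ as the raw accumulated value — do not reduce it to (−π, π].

(1.4724, 10.5801, 1.9580, 18.2500)

x' = 2.3000 + 18.7000·cos(1.8703)·0.15 = 1.4724
y' = 7.9000 + 18.7000·sin(1.8703)·0.15 = 10.5801
θ' = 1.8703 + (18.7000/1.6)·tan(0.05)·0.15 = 1.9580
v' = 18.7000 − 3.0000·0.15 = 18.2500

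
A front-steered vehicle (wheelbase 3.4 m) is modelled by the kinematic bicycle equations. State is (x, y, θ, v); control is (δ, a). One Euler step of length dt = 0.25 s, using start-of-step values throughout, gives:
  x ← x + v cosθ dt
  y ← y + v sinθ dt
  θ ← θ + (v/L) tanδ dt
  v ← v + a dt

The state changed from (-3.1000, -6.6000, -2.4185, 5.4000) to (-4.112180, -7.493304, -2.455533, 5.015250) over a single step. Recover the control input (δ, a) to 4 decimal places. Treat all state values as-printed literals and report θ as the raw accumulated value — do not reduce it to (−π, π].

δ = -0.0930, a = -1.5390

a = (v'−v)/dt = (-0.384750)/0.25 = -1.5390
Δθ = θ'−θ = -0.037033;  (v·dt/L) = 5.4000·0.25/3.4 = 0.397059
tan δ = Δθ·L/(v·dt) = -0.093268  →  δ = -0.0930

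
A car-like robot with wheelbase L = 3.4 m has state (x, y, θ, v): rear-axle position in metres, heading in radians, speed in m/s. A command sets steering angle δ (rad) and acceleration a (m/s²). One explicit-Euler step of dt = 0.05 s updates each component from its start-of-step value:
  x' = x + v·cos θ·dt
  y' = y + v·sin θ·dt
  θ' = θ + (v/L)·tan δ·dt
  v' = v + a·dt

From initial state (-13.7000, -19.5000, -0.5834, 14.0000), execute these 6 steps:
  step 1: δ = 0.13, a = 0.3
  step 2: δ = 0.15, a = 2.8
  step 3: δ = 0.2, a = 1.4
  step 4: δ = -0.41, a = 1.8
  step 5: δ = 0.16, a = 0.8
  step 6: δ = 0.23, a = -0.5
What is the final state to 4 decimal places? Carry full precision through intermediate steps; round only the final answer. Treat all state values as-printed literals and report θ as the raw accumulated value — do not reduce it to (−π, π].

(-10.0620, -21.6989, -0.4907, 14.3300)

after step 1 (δ=0.13, a=0.3): (-13.115784, -19.885605, -0.556483, 14.015000)
after step 2 (δ=0.15, a=2.8): (-12.520765, -20.255744, -0.525334, 14.155000)
after step 3 (δ=0.2, a=1.4): (-11.908450, -20.610682, -0.483138, 14.225000)
after step 4 (δ=-0.41, a=1.8): (-11.278609, -20.941100, -0.574059, 14.315000)
after step 5 (δ=0.16, a=0.8): (-10.677590, -21.329784, -0.540086, 14.355000)
after step 6 (δ=0.23, a=-0.5): (-10.062002, -21.698858, -0.490658, 14.330000)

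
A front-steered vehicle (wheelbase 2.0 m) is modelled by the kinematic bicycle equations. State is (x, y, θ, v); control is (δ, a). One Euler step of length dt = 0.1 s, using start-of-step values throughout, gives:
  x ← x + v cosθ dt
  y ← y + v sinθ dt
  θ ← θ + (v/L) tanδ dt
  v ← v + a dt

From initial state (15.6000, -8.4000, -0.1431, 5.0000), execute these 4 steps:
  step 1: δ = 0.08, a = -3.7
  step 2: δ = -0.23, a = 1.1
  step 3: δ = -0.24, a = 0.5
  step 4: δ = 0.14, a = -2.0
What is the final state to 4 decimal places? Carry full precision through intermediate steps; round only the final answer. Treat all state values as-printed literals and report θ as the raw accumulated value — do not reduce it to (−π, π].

(17.4868, -8.7234, -0.2015, 4.5900)

after step 1 (δ=0.08, a=-3.7): (16.094889, -8.471306, -0.123057, 4.630000)
after step 2 (δ=-0.23, a=1.1): (16.554388, -8.528138, -0.177261, 4.740000)
after step 3 (δ=-0.24, a=0.5): (17.020961, -8.611720, -0.235259, 4.790000)
after step 4 (δ=0.14, a=-2.0): (17.486766, -8.723373, -0.201508, 4.590000)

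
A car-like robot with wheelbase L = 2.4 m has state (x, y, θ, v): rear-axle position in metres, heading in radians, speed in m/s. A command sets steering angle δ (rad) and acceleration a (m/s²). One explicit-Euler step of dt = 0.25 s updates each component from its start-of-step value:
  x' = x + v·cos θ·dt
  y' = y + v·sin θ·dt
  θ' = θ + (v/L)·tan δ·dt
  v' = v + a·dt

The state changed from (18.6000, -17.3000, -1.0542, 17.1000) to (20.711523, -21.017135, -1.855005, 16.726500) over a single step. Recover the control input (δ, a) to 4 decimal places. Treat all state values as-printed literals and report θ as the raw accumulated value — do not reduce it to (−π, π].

a = (v'−v)/dt = (-0.373500)/0.25 = -1.4940
Δθ = θ'−θ = -0.800805;  (v·dt/L) = 17.1000·0.25/2.4 = 1.781250
tan δ = Δθ·L/(v·dt) = -0.449575  →  δ = -0.4225

δ = -0.4225, a = -1.4940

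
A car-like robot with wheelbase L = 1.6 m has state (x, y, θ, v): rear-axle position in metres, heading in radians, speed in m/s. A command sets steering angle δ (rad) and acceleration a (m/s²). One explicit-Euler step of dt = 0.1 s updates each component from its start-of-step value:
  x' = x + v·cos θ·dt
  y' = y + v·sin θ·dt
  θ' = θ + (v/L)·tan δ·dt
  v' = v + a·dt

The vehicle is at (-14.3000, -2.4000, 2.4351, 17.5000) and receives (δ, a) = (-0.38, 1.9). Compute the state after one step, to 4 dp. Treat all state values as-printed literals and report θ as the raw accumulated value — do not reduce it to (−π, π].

x' = -14.3000 + 17.5000·cos(2.4351)·0.1 = -15.6311
y' = -2.4000 + 17.5000·sin(2.4351)·0.1 = -1.2640
θ' = 2.4351 + (17.5000/1.6)·tan(-0.38)·0.1 = 1.9982
v' = 17.5000 + 1.9000·0.1 = 17.6900

(-15.6311, -1.2640, 1.9982, 17.6900)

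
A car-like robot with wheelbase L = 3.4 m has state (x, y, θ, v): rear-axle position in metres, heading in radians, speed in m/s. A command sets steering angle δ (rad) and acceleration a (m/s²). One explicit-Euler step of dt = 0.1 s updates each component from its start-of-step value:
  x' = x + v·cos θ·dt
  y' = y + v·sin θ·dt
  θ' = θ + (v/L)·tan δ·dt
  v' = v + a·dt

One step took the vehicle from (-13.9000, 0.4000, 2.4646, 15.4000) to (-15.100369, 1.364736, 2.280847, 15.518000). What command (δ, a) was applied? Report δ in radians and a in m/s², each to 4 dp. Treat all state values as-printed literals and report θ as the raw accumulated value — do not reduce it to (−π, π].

δ = -0.3854, a = 1.1800

a = (v'−v)/dt = (0.118000)/0.1 = 1.1800
Δθ = θ'−θ = -0.183753;  (v·dt/L) = 15.4000·0.1/3.4 = 0.452941
tan δ = Δθ·L/(v·dt) = -0.405688  →  δ = -0.3854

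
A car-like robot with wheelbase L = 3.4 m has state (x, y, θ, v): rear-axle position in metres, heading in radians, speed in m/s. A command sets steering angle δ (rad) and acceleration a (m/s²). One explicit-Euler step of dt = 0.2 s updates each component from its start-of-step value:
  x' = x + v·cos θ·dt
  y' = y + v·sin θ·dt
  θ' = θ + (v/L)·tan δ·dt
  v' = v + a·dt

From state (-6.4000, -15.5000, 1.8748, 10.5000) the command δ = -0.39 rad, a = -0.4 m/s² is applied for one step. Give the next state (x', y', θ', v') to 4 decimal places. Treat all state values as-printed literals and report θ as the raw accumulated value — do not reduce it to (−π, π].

x' = -6.4000 + 10.5000·cos(1.8748)·0.2 = -7.0286
y' = -15.5000 + 10.5000·sin(1.8748)·0.2 = -13.4963
θ' = 1.8748 + (10.5000/3.4)·tan(-0.39)·0.2 = 1.6209
v' = 10.5000 − 0.4000·0.2 = 10.4200

(-7.0286, -13.4963, 1.6209, 10.4200)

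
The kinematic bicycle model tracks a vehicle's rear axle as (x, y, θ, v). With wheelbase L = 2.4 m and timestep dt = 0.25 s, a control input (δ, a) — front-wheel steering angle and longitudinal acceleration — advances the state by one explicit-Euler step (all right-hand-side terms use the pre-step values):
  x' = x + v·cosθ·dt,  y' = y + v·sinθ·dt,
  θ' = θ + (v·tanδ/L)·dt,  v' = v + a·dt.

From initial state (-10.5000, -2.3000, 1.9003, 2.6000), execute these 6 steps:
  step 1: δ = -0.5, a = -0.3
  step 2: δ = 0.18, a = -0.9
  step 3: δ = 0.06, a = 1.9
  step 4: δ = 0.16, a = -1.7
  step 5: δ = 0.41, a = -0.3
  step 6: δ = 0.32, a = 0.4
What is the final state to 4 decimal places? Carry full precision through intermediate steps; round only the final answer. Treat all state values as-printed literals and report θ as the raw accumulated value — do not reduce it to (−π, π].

after step 1 (δ=-0.5, a=-0.3): (-10.710323, -1.684968, 1.752343, 2.525000)
after step 2 (δ=0.18, a=-0.9): (-10.824296, -1.064092, 1.800205, 2.300000)
after step 3 (δ=0.06, a=1.9): (-10.955052, -0.504157, 1.814597, 2.775000)
after step 4 (δ=0.16, a=-1.7): (-11.122518, 0.169077, 1.861246, 2.350000)
after step 5 (δ=0.41, a=-0.3): (-11.290768, 0.731970, 1.967640, 2.275000)
after step 6 (δ=0.32, a=0.4): (-11.510595, 1.256520, 2.046172, 2.375000)

(-11.5106, 1.2565, 2.0462, 2.3750)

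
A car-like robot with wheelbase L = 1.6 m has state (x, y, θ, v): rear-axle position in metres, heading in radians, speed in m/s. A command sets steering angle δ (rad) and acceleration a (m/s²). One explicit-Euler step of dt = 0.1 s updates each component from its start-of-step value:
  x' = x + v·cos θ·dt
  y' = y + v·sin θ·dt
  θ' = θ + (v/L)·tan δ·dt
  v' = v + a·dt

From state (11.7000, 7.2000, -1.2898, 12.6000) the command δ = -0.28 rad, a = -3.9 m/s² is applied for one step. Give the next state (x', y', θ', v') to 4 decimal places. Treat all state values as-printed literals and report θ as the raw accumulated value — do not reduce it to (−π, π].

(12.0494, 5.9894, -1.5162, 12.2100)

x' = 11.7000 + 12.6000·cos(-1.2898)·0.1 = 12.0494
y' = 7.2000 + 12.6000·sin(-1.2898)·0.1 = 5.9894
θ' = -1.2898 + (12.6000/1.6)·tan(-0.28)·0.1 = -1.5162
v' = 12.6000 − 3.9000·0.1 = 12.2100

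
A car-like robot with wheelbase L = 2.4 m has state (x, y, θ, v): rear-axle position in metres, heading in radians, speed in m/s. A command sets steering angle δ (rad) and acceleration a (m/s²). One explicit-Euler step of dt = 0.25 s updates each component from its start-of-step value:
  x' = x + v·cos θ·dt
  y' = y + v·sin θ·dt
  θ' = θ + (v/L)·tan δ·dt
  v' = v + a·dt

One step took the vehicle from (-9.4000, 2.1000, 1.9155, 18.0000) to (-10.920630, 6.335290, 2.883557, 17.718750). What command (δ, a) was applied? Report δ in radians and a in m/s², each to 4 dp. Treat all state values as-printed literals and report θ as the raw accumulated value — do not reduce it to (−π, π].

a = (v'−v)/dt = (-0.281250)/0.25 = -1.1250
Δθ = θ'−θ = 0.968057;  (v·dt/L) = 18.0000·0.25/2.4 = 1.875000
tan δ = Δθ·L/(v·dt) = 0.516297  →  δ = 0.4766

δ = 0.4766, a = -1.1250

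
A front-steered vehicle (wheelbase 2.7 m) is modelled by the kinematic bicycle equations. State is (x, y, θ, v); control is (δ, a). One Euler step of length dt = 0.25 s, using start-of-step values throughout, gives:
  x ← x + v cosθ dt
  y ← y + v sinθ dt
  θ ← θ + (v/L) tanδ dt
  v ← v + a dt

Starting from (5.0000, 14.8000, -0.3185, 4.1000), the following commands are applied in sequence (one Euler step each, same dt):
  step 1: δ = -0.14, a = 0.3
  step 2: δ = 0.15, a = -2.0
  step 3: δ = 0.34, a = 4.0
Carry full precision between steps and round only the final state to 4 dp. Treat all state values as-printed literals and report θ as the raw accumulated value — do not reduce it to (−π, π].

after step 1 (δ=-0.14, a=0.3): (5.973449, 14.479029, -0.371998, 4.175000)
after step 2 (δ=0.15, a=-2.0): (6.945809, 14.099649, -0.313573, 3.675000)
after step 3 (δ=0.34, a=4.0): (7.819759, 13.816252, -0.193204, 4.675000)

(7.8198, 13.8163, -0.1932, 4.6750)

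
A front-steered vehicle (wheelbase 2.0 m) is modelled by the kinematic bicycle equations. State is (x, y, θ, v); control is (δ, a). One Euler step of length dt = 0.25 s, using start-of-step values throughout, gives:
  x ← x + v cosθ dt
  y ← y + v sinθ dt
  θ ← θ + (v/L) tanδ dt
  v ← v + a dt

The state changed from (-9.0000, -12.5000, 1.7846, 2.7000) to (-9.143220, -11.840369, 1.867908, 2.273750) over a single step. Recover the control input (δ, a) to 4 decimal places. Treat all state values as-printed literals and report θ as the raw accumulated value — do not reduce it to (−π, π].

δ = 0.2420, a = -1.7050

a = (v'−v)/dt = (-0.426250)/0.25 = -1.7050
Δθ = θ'−θ = 0.083308;  (v·dt/L) = 2.7000·0.25/2.0 = 0.337500
tan δ = Δθ·L/(v·dt) = 0.246839  →  δ = 0.2420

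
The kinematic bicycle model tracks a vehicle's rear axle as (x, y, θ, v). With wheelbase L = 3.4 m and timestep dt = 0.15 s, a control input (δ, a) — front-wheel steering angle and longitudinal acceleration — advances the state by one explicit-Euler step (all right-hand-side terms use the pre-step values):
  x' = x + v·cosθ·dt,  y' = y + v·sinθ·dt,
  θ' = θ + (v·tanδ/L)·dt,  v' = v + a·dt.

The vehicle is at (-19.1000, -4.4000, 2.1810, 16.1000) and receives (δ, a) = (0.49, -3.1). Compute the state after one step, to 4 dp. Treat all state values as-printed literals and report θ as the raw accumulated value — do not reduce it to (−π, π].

x' = -19.1000 + 16.1000·cos(2.1810)·0.15 = -20.4839
y' = -4.4000 + 16.1000·sin(2.1810)·0.15 = -2.4208
θ' = 2.1810 + (16.1000/3.4)·tan(0.49)·0.15 = 2.5599
v' = 16.1000 − 3.1000·0.15 = 15.6350

(-20.4839, -2.4208, 2.5599, 15.6350)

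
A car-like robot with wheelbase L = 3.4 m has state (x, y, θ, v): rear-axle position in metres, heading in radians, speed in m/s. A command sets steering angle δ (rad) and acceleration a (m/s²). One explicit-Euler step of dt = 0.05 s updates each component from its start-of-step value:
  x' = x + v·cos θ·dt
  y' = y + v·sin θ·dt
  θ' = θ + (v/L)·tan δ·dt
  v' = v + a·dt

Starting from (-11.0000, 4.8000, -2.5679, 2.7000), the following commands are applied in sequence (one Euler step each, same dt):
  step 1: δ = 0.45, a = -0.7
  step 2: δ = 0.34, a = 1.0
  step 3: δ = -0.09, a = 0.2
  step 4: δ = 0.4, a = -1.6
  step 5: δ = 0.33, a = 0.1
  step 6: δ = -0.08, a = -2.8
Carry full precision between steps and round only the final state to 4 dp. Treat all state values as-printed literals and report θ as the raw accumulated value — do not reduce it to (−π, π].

(-11.6621, 4.3423, -2.5113, 2.5100)

after step 1 (δ=0.45, a=-0.7): (-11.113387, 4.726730, -2.548720, 2.665000)
after step 2 (δ=0.34, a=1.0): (-11.223896, 4.652278, -2.534857, 2.715000)
after step 3 (δ=-0.09, a=0.2): (-11.335417, 4.574874, -2.538460, 2.725000)
after step 4 (δ=0.4, a=-1.6): (-11.447627, 4.497590, -2.521517, 2.645000)
after step 5 (δ=0.33, a=0.1): (-11.555257, 4.420740, -2.508194, 2.650000)
after step 6 (δ=-0.08, a=-2.8): (-11.662054, 4.342315, -2.511318, 2.510000)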